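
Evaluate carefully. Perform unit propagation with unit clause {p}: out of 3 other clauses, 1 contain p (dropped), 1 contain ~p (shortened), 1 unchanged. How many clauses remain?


Satisfied (removed): 1
Shortened (remain): 1
Unchanged (remain): 1
Remaining = 1 + 1 = 2

2


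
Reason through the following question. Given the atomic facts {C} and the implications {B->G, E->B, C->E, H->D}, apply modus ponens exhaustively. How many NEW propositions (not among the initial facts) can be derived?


Initial facts: {C}
Apply modus ponens to closure:
  C and C->E  =>  E
  E and E->B  =>  B
  B and B->G  =>  G
Final known: {B, C, E, G}
New propositions: {B, E, G}
Count = 3

3


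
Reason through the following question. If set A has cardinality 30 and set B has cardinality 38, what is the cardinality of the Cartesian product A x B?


The Cartesian product A x B contains all ordered pairs (a, b).
|A x B| = |A| * |B| = 30 * 38 = 1140

1140


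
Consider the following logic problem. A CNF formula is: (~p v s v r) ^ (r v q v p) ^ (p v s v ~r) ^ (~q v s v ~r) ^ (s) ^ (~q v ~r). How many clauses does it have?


A CNF formula is a conjunction of clauses.
Clauses are separated by ^.
Counting the conjuncts: 6 clauses.

6


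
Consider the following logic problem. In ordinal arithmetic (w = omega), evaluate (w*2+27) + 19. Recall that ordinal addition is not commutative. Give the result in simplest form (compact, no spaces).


Compute (w*2+27) + 19.
Ordinal + is associative but NOT commutative; for finite n>0, n + w = w but w + n stays w+n.
By associativity: (w*2+27) + 19 = w*2 + (27+19) = w*2+46.
Result = w*2+46

w*2+46


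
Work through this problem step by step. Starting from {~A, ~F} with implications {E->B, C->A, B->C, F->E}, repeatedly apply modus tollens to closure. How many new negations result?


Initial negated facts: {~A, ~F}
Apply modus tollens to closure:
  ~A and C->A  =>  ~C
  ~C and B->C  =>  ~B
  ~B and E->B  =>  ~E
Final negated: {~A, ~B, ~C, ~E, ~F}
New negations: {~B, ~C, ~E}
Count = 3

3


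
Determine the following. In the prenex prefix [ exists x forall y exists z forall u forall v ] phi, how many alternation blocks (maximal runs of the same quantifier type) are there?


Quantifier-type sequence: E A E A A  (A=forall, E=exists)
Group into maximal same-type runs:
  Ex1 | Ax1 | Ex1 | Ax2
Number of blocks = 4

4


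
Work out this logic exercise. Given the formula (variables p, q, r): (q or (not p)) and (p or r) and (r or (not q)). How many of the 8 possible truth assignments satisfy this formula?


Evaluate all 8 assignments for p, q, r:
p=0, q=0, r=0: 0
p=0, q=0, r=1: 1
p=0, q=1, r=0: 0
p=0, q=1, r=1: 1
p=1, q=0, r=0: 0
p=1, q=0, r=1: 0
p=1, q=1, r=0: 0
p=1, q=1, r=1: 1
Satisfying count = 3

3


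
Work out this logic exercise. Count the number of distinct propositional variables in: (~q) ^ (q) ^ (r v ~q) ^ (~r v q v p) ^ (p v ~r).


Identify each variable that appears in the formula.
Variables found: p, q, r
Count = 3

3


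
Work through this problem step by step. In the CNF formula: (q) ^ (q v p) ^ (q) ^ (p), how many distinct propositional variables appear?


Identify each variable that appears in the formula.
Variables found: p, q
Count = 2

2


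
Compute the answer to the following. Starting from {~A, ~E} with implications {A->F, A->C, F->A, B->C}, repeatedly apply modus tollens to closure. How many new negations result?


Initial negated facts: {~A, ~E}
Apply modus tollens to closure:
  ~A and F->A  =>  ~F
Final negated: {~A, ~E, ~F}
New negations: {~F}
Count = 1

1


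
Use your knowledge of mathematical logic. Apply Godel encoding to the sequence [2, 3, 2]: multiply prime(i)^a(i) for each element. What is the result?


Encode each element as an exponent of the corresponding prime:
  2^2 = 4
  3^3 = 27
  5^2 = 25
Product = 4 * 27 * 25 = 2700

2700


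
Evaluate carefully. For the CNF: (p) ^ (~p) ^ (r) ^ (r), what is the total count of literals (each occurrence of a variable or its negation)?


Counting literals in each clause:
Clause 1: 1 literal(s)
Clause 2: 1 literal(s)
Clause 3: 1 literal(s)
Clause 4: 1 literal(s)
Total = 4

4


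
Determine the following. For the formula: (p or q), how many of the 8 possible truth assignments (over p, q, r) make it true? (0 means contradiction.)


Check all 8 assignments:
p=0, q=0, r=0: 0
p=0, q=0, r=1: 0
p=0, q=1, r=0: 1
p=0, q=1, r=1: 1
p=1, q=0, r=0: 1
p=1, q=0, r=1: 1
p=1, q=1, r=0: 1
p=1, q=1, r=1: 1
Count of True = 6

6


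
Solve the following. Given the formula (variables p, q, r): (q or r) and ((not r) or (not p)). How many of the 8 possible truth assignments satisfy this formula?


Evaluate all 8 assignments for p, q, r:
p=0, q=0, r=0: 0
p=0, q=0, r=1: 1
p=0, q=1, r=0: 1
p=0, q=1, r=1: 1
p=1, q=0, r=0: 0
p=1, q=0, r=1: 0
p=1, q=1, r=0: 1
p=1, q=1, r=1: 0
Satisfying count = 4

4


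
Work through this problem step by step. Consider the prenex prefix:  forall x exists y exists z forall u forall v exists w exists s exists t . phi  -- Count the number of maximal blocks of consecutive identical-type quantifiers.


Quantifier-type sequence: A E E A A E E E  (A=forall, E=exists)
Group into maximal same-type runs:
  Ax1 | Ex2 | Ax2 | Ex3
Number of blocks = 4

4


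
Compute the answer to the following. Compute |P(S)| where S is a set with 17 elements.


The power set of a set with n elements has 2^n elements.
|P(S)| = 2^17 = 131072

131072


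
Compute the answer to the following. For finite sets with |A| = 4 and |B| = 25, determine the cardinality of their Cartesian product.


The Cartesian product A x B contains all ordered pairs (a, b).
|A x B| = |A| * |B| = 4 * 25 = 100

100


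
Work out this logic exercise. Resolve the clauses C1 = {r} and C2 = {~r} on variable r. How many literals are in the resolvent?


Remove r from C1 and ~r from C2.
C1 remainder: {}
C2 remainder: {}
Union (resolvent): {} (empty clause)
Resolvent has 0 literal(s).

0


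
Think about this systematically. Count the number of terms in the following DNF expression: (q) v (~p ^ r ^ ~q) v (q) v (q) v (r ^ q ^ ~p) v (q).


A DNF formula is a disjunction of terms (conjunctions).
Terms are separated by v.
Counting the disjuncts: 6 terms.

6


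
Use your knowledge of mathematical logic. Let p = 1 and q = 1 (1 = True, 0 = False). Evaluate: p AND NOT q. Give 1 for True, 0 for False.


p = 1, q = 1
Operation: p AND NOT q
Evaluate: 1 AND NOT 1 = 0

0


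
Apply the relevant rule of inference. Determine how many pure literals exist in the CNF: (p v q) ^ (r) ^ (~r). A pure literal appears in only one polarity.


Check each variable for pure literal status:
p: pure positive
q: pure positive
r: mixed (not pure)
Pure literal count = 2

2


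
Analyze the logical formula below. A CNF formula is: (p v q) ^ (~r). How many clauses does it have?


A CNF formula is a conjunction of clauses.
Clauses are separated by ^.
Counting the conjuncts: 2 clauses.

2


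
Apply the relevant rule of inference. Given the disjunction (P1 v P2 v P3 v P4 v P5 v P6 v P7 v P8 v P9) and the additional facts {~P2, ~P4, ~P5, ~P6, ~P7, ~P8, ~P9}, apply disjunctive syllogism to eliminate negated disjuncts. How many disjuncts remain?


Original disjuncts (9): P1, P2, P3, P4, P5, P6, P7, P8, P9
Negated (eliminate): ~P2, ~P4, ~P5, ~P6, ~P7, ~P8, ~P9
Remaining disjuncts: P1, P3
Count = 9 - 7 = 2

2


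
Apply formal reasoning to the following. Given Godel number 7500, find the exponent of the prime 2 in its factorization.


Factorize 7500 by dividing by 2 repeatedly.
Division steps: 2 divides 7500 exactly 2 time(s).
Exponent of 2 = 2

2


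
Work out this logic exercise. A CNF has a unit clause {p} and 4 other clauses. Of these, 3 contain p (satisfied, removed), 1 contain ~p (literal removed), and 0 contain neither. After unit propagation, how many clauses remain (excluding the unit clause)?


Satisfied (removed): 3
Shortened (remain): 1
Unchanged (remain): 0
Remaining = 1 + 0 = 1

1


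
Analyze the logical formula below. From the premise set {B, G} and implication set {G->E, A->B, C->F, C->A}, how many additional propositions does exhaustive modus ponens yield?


Initial facts: {B, G}
Apply modus ponens to closure:
  G and G->E  =>  E
Final known: {B, E, G}
New propositions: {E}
Count = 1

1


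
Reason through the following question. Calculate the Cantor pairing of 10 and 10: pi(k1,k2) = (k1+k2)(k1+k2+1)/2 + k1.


k1 + k2 = 20
(k1+k2)(k1+k2+1)/2 = 20 * 21 / 2 = 210
pi = 210 + 10 = 220

220


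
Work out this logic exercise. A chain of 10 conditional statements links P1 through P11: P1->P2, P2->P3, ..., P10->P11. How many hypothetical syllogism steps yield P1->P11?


With 10 implications in a chain connecting 11 propositions:
P1->P2, P2->P3, ..., P10->P11
Steps needed = (number of implications) - 1 = 10 - 1 = 9

9


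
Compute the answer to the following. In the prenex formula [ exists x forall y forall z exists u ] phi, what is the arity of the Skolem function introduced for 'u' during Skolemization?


Quantifier prefix: exists x forall y forall z exists u
'u' is existentially quantified at position 4.
Universal variables preceding it: y, z
Skolem function arity = 2

2


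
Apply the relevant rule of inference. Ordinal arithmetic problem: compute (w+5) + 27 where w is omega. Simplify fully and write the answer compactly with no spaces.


Compute (w+5) + 27.
Ordinal + is associative but NOT commutative; for finite n>0, n + w = w but w + n stays w+n.
By associativity: (w+5) + 27 = w + (5+27) = w+32.
Result = w+32

w+32


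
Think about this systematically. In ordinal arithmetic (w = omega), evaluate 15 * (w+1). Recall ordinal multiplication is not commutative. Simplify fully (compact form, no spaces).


Compute 15 * (w+1).
Ordinal * is associative and left-distributive over +, but NOT commutative; for finite n>1, n*w = w but w*n stays w*n.
By left-distributivity: 15 * (w+1) = 15*w + 15*1 = w + 15 = w+15.
Result = w+15

w+15


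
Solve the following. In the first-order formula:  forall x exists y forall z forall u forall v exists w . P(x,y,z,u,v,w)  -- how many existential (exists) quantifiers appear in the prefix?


Quantifier prefix: forall x exists y forall z forall u forall v exists w
Mark each quantifier type:
  U E U U U E
Universal count = 4, Existential count = 2
Asked for existential (exists) quantifiers: 2

2


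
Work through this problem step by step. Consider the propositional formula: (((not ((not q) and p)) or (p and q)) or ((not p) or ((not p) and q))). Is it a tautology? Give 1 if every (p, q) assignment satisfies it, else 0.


Check all 4 assignments:
p=0, q=0: 1
p=0, q=1: 1
p=1, q=0: 0
p=1, q=1: 1
Satisfying count = 3/4.
Tautology iff count = 4: no.

0


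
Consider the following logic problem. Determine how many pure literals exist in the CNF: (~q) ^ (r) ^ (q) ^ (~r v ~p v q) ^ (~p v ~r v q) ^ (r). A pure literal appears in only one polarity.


Check each variable for pure literal status:
p: pure negative
q: mixed (not pure)
r: mixed (not pure)
Pure literal count = 1

1


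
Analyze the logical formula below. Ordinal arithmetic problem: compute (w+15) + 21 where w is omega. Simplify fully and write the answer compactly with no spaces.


Compute (w+15) + 21.
Ordinal + is associative but NOT commutative; for finite n>0, n + w = w but w + n stays w+n.
By associativity: (w+15) + 21 = w + (15+21) = w+36.
Result = w+36

w+36


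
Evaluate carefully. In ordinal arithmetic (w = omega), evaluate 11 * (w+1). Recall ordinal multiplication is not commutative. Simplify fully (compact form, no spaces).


Compute 11 * (w+1).
Ordinal * is associative and left-distributive over +, but NOT commutative; for finite n>1, n*w = w but w*n stays w*n.
By left-distributivity: 11 * (w+1) = 11*w + 11*1 = w + 11 = w+11.
Result = w+11

w+11


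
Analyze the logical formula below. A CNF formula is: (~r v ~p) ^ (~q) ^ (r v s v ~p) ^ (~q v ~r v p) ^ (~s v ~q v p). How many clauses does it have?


A CNF formula is a conjunction of clauses.
Clauses are separated by ^.
Counting the conjuncts: 5 clauses.

5


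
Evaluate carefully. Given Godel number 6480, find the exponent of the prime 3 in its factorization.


Factorize 6480 by dividing by 3 repeatedly.
Division steps: 3 divides 6480 exactly 4 time(s).
Exponent of 3 = 4

4


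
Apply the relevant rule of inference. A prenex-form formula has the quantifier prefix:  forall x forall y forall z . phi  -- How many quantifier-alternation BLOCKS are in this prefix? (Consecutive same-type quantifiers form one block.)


Quantifier-type sequence: A A A  (A=forall, E=exists)
Group into maximal same-type runs:
  Ax3
Number of blocks = 1

1


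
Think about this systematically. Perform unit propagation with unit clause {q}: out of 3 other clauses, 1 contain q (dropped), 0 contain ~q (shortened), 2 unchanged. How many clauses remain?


Satisfied (removed): 1
Shortened (remain): 0
Unchanged (remain): 2
Remaining = 0 + 2 = 2

2


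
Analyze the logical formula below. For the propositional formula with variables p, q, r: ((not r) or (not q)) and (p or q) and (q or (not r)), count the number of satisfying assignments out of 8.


Evaluate all 8 assignments for p, q, r:
p=0, q=0, r=0: 0
p=0, q=0, r=1: 0
p=0, q=1, r=0: 1
p=0, q=1, r=1: 0
p=1, q=0, r=0: 1
p=1, q=0, r=1: 0
p=1, q=1, r=0: 1
p=1, q=1, r=1: 0
Satisfying count = 3

3


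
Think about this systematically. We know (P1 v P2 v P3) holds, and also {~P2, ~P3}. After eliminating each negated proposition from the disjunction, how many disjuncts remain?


Original disjuncts (3): P1, P2, P3
Negated (eliminate): ~P2, ~P3
Remaining disjuncts: P1
Count = 3 - 2 = 1

1


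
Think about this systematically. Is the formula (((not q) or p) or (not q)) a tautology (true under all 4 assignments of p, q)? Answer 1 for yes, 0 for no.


Check all 4 assignments:
p=0, q=0: 1
p=0, q=1: 0
p=1, q=0: 1
p=1, q=1: 1
Satisfying count = 3/4.
Tautology iff count = 4: no.

0


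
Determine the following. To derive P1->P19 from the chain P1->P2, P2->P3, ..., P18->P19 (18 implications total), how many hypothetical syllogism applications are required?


With 18 implications in a chain connecting 19 propositions:
P1->P2, P2->P3, ..., P18->P19
Steps needed = (number of implications) - 1 = 18 - 1 = 17

17


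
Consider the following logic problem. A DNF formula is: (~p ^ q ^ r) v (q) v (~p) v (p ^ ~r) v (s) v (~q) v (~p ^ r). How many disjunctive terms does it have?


A DNF formula is a disjunction of terms (conjunctions).
Terms are separated by v.
Counting the disjuncts: 7 terms.

7


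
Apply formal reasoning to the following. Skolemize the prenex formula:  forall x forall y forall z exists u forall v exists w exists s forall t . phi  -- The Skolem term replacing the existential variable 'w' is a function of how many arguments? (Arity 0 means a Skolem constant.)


Quantifier prefix: forall x forall y forall z exists u forall v exists w exists s forall t
'w' is existentially quantified at position 6.
Universal variables preceding it: x, y, z, v
Skolem function arity = 4

4


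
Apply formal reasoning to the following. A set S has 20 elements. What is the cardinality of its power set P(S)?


The power set of a set with n elements has 2^n elements.
|P(S)| = 2^20 = 1048576

1048576


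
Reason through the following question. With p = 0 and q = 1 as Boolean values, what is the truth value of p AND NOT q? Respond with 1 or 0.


p = 0, q = 1
Operation: p AND NOT q
Evaluate: 0 AND NOT 1 = 0

0


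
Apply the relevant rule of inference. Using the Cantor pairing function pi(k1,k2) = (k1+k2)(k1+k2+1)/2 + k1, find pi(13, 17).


k1 + k2 = 30
(k1+k2)(k1+k2+1)/2 = 30 * 31 / 2 = 465
pi = 465 + 13 = 478

478


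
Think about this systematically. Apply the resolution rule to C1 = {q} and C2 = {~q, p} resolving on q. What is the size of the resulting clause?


Remove q from C1 and ~q from C2.
C1 remainder: {}
C2 remainder: {p}
Union (resolvent): {p}
Resolvent has 1 literal(s).

1


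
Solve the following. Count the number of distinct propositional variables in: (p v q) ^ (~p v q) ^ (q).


Identify each variable that appears in the formula.
Variables found: p, q
Count = 2

2


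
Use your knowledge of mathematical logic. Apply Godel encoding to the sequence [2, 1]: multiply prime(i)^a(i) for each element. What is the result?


Encode each element as an exponent of the corresponding prime:
  2^2 = 4
  3^1 = 3
Product = 4 * 3 = 12

12


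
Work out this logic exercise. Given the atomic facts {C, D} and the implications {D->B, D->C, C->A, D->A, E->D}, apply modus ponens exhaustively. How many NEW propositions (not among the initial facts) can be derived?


Initial facts: {C, D}
Apply modus ponens to closure:
  D and D->B  =>  B
  C and C->A  =>  A
Final known: {A, B, C, D}
New propositions: {A, B}
Count = 2

2


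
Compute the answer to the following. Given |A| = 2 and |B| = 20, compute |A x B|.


The Cartesian product A x B contains all ordered pairs (a, b).
|A x B| = |A| * |B| = 2 * 20 = 40

40


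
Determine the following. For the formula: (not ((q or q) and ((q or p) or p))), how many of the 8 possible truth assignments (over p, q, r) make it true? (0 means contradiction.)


Check all 8 assignments:
p=0, q=0, r=0: 1
p=0, q=0, r=1: 1
p=0, q=1, r=0: 0
p=0, q=1, r=1: 0
p=1, q=0, r=0: 1
p=1, q=0, r=1: 1
p=1, q=1, r=0: 0
p=1, q=1, r=1: 0
Count of True = 4

4


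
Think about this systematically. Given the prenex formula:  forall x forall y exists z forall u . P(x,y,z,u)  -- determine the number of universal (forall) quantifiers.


Quantifier prefix: forall x forall y exists z forall u
Mark each quantifier type:
  U U E U
Universal count = 3, Existential count = 1
Asked for universal (forall) quantifiers: 3

3


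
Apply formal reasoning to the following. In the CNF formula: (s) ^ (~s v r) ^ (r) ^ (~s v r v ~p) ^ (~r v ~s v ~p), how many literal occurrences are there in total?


Counting literals in each clause:
Clause 1: 1 literal(s)
Clause 2: 2 literal(s)
Clause 3: 1 literal(s)
Clause 4: 3 literal(s)
Clause 5: 3 literal(s)
Total = 10

10


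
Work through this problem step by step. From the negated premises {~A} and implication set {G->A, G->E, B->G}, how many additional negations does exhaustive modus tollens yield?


Initial negated facts: {~A}
Apply modus tollens to closure:
  ~A and G->A  =>  ~G
  ~G and B->G  =>  ~B
Final negated: {~A, ~B, ~G}
New negations: {~B, ~G}
Count = 2

2


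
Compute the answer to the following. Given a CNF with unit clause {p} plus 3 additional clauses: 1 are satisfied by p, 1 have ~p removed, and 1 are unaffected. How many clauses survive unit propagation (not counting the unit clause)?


Satisfied (removed): 1
Shortened (remain): 1
Unchanged (remain): 1
Remaining = 1 + 1 = 2

2


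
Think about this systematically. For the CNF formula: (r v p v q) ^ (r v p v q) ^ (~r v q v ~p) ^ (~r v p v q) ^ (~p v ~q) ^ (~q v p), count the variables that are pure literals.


Check each variable for pure literal status:
p: mixed (not pure)
q: mixed (not pure)
r: mixed (not pure)
Pure literal count = 0

0


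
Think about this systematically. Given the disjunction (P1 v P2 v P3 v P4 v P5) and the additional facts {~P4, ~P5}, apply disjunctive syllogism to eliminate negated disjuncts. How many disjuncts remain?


Original disjuncts (5): P1, P2, P3, P4, P5
Negated (eliminate): ~P4, ~P5
Remaining disjuncts: P1, P2, P3
Count = 5 - 2 = 3

3


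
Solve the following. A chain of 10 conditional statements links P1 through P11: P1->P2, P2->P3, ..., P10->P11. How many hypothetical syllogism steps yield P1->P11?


With 10 implications in a chain connecting 11 propositions:
P1->P2, P2->P3, ..., P10->P11
Steps needed = (number of implications) - 1 = 10 - 1 = 9

9


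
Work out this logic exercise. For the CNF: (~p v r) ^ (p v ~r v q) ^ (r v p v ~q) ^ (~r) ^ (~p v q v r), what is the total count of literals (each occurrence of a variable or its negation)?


Counting literals in each clause:
Clause 1: 2 literal(s)
Clause 2: 3 literal(s)
Clause 3: 3 literal(s)
Clause 4: 1 literal(s)
Clause 5: 3 literal(s)
Total = 12

12


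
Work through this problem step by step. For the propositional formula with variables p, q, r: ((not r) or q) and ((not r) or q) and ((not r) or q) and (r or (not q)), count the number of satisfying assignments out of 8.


Evaluate all 8 assignments for p, q, r:
p=0, q=0, r=0: 1
p=0, q=0, r=1: 0
p=0, q=1, r=0: 0
p=0, q=1, r=1: 1
p=1, q=0, r=0: 1
p=1, q=0, r=1: 0
p=1, q=1, r=0: 0
p=1, q=1, r=1: 1
Satisfying count = 4

4


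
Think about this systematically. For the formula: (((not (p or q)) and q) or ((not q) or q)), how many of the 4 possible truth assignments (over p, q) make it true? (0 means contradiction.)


Check all 4 assignments:
p=0, q=0: 1
p=0, q=1: 1
p=1, q=0: 1
p=1, q=1: 1
Count of True = 4

4


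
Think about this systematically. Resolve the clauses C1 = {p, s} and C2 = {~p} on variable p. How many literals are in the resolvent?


Remove p from C1 and ~p from C2.
C1 remainder: {s}
C2 remainder: {}
Union (resolvent): {s}
Resolvent has 1 literal(s).

1


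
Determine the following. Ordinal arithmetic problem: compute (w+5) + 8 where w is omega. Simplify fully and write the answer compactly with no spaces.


Compute (w+5) + 8.
Ordinal + is associative but NOT commutative; for finite n>0, n + w = w but w + n stays w+n.
By associativity: (w+5) + 8 = w + (5+8) = w+13.
Result = w+13

w+13


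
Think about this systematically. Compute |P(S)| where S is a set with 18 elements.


The power set of a set with n elements has 2^n elements.
|P(S)| = 2^18 = 262144

262144


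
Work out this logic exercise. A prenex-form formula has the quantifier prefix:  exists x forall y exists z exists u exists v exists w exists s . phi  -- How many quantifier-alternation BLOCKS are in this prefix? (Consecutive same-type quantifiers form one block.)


Quantifier-type sequence: E A E E E E E  (A=forall, E=exists)
Group into maximal same-type runs:
  Ex1 | Ax1 | Ex5
Number of blocks = 3

3


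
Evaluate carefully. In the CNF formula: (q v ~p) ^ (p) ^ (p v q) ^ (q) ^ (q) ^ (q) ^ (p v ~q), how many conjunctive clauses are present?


A CNF formula is a conjunction of clauses.
Clauses are separated by ^.
Counting the conjuncts: 7 clauses.

7


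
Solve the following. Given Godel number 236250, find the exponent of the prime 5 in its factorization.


Factorize 236250 by dividing by 5 repeatedly.
Division steps: 5 divides 236250 exactly 4 time(s).
Exponent of 5 = 4

4


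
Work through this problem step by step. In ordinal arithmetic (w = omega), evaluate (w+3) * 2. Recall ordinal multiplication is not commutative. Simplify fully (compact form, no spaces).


Compute (w+3) * 2.
Ordinal * is associative and left-distributive over +, but NOT commutative; for finite n>1, n*w = w but w*n stays w*n.
(w+3) * 2 = (w+3) repeated 2 times. Each intermediate +3 is absorbed by the following w; only the last survives: w*2+3.
Result = w*2+3

w*2+3


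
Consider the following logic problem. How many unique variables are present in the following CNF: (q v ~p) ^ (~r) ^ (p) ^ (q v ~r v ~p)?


Identify each variable that appears in the formula.
Variables found: p, q, r
Count = 3

3


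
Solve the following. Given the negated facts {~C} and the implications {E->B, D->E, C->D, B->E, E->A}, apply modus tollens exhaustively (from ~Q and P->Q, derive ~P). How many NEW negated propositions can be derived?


Initial negated facts: {~C}
Apply modus tollens to closure:
  (no implication fires)
Final negated: {~C}
New negations: {(none)}
Count = 0

0


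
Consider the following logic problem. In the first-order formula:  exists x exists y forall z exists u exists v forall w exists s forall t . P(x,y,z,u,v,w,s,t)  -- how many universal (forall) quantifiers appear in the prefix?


Quantifier prefix: exists x exists y forall z exists u exists v forall w exists s forall t
Mark each quantifier type:
  E E U E E U E U
Universal count = 3, Existential count = 5
Asked for universal (forall) quantifiers: 3

3


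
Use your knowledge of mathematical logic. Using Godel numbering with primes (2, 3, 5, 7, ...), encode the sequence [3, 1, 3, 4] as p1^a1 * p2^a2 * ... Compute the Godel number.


Encode each element as an exponent of the corresponding prime:
  2^3 = 8
  3^1 = 3
  5^3 = 125
  7^4 = 2401
Product = 8 * 3 * 125 * 2401 = 7203000

7203000


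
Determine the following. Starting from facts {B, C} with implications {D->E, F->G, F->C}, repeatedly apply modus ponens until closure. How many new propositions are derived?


Initial facts: {B, C}
Apply modus ponens to closure:
  (no implication fires)
Final known: {B, C}
New propositions: {(none)}
Count = 0

0


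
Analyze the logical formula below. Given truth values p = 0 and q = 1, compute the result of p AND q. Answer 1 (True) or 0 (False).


p = 0, q = 1
Operation: p AND q
Evaluate: 0 AND 1 = 0

0


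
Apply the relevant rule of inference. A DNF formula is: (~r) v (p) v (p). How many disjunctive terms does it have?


A DNF formula is a disjunction of terms (conjunctions).
Terms are separated by v.
Counting the disjuncts: 3 terms.

3


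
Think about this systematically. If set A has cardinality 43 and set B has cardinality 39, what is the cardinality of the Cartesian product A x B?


The Cartesian product A x B contains all ordered pairs (a, b).
|A x B| = |A| * |B| = 43 * 39 = 1677

1677


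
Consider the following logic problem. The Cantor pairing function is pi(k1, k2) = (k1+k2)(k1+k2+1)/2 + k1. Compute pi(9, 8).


k1 + k2 = 17
(k1+k2)(k1+k2+1)/2 = 17 * 18 / 2 = 153
pi = 153 + 9 = 162

162


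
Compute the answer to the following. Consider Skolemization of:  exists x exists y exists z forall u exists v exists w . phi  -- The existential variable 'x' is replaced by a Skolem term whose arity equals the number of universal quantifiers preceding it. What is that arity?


Quantifier prefix: exists x exists y exists z forall u exists v exists w
'x' is existentially quantified at position 1.
No universal quantifiers precede it.
Skolem function arity = 0 (a Skolem constant)

0


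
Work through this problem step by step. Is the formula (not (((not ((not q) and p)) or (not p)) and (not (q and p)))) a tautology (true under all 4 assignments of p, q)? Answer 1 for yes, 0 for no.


Check all 4 assignments:
p=0, q=0: 0
p=0, q=1: 0
p=1, q=0: 1
p=1, q=1: 1
Satisfying count = 2/4.
Tautology iff count = 4: no.

0


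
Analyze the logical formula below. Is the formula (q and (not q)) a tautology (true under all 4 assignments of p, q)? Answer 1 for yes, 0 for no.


Check all 4 assignments:
p=0, q=0: 0
p=0, q=1: 0
p=1, q=0: 0
p=1, q=1: 0
Satisfying count = 0/4.
Tautology iff count = 4: no.

0


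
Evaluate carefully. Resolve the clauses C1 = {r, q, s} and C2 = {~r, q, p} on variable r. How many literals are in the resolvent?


Remove r from C1 and ~r from C2.
C1 remainder: {q, s}
C2 remainder: {q, p}
Union (resolvent): {p, q, s}
Resolvent has 3 literal(s).

3


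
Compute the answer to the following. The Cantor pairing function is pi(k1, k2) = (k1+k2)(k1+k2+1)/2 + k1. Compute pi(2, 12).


k1 + k2 = 14
(k1+k2)(k1+k2+1)/2 = 14 * 15 / 2 = 105
pi = 105 + 2 = 107

107


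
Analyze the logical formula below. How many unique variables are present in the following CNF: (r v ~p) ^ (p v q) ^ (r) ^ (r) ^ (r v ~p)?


Identify each variable that appears in the formula.
Variables found: p, q, r
Count = 3

3


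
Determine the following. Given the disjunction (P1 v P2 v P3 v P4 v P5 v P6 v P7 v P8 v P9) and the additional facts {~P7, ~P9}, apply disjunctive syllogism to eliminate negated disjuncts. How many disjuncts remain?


Original disjuncts (9): P1, P2, P3, P4, P5, P6, P7, P8, P9
Negated (eliminate): ~P7, ~P9
Remaining disjuncts: P1, P2, P3, P4, P5, P6, P8
Count = 9 - 2 = 7

7


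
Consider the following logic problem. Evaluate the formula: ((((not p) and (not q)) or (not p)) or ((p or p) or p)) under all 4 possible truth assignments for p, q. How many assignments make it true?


Check all 4 assignments:
p=0, q=0: 1
p=0, q=1: 1
p=1, q=0: 1
p=1, q=1: 1
Count of True = 4

4


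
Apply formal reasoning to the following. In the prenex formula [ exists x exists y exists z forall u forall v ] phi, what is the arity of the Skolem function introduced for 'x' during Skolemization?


Quantifier prefix: exists x exists y exists z forall u forall v
'x' is existentially quantified at position 1.
No universal quantifiers precede it.
Skolem function arity = 0 (a Skolem constant)

0


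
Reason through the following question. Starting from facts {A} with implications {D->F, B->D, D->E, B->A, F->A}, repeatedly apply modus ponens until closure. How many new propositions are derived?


Initial facts: {A}
Apply modus ponens to closure:
  (no implication fires)
Final known: {A}
New propositions: {(none)}
Count = 0

0


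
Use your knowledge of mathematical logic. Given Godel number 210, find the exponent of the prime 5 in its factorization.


Factorize 210 by dividing by 5 repeatedly.
Division steps: 5 divides 210 exactly 1 time(s).
Exponent of 5 = 1

1


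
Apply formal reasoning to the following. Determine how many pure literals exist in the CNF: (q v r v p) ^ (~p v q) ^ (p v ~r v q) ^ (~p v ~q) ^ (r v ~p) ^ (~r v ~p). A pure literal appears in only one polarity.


Check each variable for pure literal status:
p: mixed (not pure)
q: mixed (not pure)
r: mixed (not pure)
Pure literal count = 0

0


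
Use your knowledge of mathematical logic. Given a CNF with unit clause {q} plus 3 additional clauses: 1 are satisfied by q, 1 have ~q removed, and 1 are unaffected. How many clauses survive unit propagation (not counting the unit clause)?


Satisfied (removed): 1
Shortened (remain): 1
Unchanged (remain): 1
Remaining = 1 + 1 = 2

2


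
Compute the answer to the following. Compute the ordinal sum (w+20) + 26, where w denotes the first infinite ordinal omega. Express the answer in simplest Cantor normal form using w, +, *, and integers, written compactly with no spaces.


Compute (w+20) + 26.
Ordinal + is associative but NOT commutative; for finite n>0, n + w = w but w + n stays w+n.
By associativity: (w+20) + 26 = w + (20+26) = w+46.
Result = w+46

w+46


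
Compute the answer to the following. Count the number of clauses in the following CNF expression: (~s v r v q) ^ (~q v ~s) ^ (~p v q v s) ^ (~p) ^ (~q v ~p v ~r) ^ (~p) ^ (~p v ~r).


A CNF formula is a conjunction of clauses.
Clauses are separated by ^.
Counting the conjuncts: 7 clauses.

7


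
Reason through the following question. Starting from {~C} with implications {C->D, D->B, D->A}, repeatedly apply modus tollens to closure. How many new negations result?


Initial negated facts: {~C}
Apply modus tollens to closure:
  (no implication fires)
Final negated: {~C}
New negations: {(none)}
Count = 0

0


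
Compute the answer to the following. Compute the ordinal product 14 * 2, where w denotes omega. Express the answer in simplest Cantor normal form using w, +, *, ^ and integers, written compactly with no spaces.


Compute 14 * 2.
Ordinal * is associative and left-distributive over +, but NOT commutative; for finite n>1, n*w = w but w*n stays w*n.
Both finite; ordinal * agrees with natural *: 14 * 2 = 28.
Result = 28

28


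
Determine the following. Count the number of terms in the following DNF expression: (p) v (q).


A DNF formula is a disjunction of terms (conjunctions).
Terms are separated by v.
Counting the disjuncts: 2 terms.

2


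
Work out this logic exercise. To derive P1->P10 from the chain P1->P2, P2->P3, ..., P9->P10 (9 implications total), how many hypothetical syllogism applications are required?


With 9 implications in a chain connecting 10 propositions:
P1->P2, P2->P3, ..., P9->P10
Steps needed = (number of implications) - 1 = 9 - 1 = 8

8


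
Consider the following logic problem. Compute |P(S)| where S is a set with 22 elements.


The power set of a set with n elements has 2^n elements.
|P(S)| = 2^22 = 4194304

4194304


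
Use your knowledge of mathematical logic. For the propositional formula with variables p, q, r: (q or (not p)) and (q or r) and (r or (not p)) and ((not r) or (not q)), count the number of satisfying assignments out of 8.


Evaluate all 8 assignments for p, q, r:
p=0, q=0, r=0: 0
p=0, q=0, r=1: 1
p=0, q=1, r=0: 1
p=0, q=1, r=1: 0
p=1, q=0, r=0: 0
p=1, q=0, r=1: 0
p=1, q=1, r=0: 0
p=1, q=1, r=1: 0
Satisfying count = 2

2


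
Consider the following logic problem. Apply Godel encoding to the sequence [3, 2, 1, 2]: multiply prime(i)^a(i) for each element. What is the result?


Encode each element as an exponent of the corresponding prime:
  2^3 = 8
  3^2 = 9
  5^1 = 5
  7^2 = 49
Product = 8 * 9 * 5 * 49 = 17640

17640


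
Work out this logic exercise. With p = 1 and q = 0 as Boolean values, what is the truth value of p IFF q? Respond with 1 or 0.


p = 1, q = 0
Operation: p IFF q
Evaluate: 1 IFF 0 = 0

0


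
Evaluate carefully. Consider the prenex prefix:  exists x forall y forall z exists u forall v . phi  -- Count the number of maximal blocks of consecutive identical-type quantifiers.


Quantifier-type sequence: E A A E A  (A=forall, E=exists)
Group into maximal same-type runs:
  Ex1 | Ax2 | Ex1 | Ax1
Number of blocks = 4

4


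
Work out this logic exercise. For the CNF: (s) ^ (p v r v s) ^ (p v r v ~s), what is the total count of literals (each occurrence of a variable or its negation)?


Counting literals in each clause:
Clause 1: 1 literal(s)
Clause 2: 3 literal(s)
Clause 3: 3 literal(s)
Total = 7

7


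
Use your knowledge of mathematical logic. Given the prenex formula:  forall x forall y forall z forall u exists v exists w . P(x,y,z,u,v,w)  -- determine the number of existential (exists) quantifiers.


Quantifier prefix: forall x forall y forall z forall u exists v exists w
Mark each quantifier type:
  U U U U E E
Universal count = 4, Existential count = 2
Asked for existential (exists) quantifiers: 2

2


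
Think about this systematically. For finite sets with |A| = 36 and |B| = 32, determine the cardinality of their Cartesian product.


The Cartesian product A x B contains all ordered pairs (a, b).
|A x B| = |A| * |B| = 36 * 32 = 1152

1152


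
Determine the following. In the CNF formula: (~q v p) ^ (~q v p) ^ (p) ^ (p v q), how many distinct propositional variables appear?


Identify each variable that appears in the formula.
Variables found: p, q
Count = 2

2


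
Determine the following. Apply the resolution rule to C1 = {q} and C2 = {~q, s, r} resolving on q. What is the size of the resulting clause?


Remove q from C1 and ~q from C2.
C1 remainder: {}
C2 remainder: {s, r}
Union (resolvent): {r, s}
Resolvent has 2 literal(s).

2


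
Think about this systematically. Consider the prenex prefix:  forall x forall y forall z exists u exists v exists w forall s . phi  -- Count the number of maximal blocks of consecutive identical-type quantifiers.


Quantifier-type sequence: A A A E E E A  (A=forall, E=exists)
Group into maximal same-type runs:
  Ax3 | Ex3 | Ax1
Number of blocks = 3

3


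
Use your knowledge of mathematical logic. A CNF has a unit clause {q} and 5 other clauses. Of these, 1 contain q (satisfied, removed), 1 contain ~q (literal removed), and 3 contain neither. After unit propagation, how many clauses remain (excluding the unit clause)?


Satisfied (removed): 1
Shortened (remain): 1
Unchanged (remain): 3
Remaining = 1 + 3 = 4

4


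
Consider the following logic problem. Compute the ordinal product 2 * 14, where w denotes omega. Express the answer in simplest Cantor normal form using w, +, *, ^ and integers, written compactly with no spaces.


Compute 2 * 14.
Ordinal * is associative and left-distributive over +, but NOT commutative; for finite n>1, n*w = w but w*n stays w*n.
Both finite; ordinal * agrees with natural *: 2 * 14 = 28.
Result = 28

28


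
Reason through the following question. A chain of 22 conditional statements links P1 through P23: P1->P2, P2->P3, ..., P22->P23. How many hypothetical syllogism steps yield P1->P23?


With 22 implications in a chain connecting 23 propositions:
P1->P2, P2->P3, ..., P22->P23
Steps needed = (number of implications) - 1 = 22 - 1 = 21

21


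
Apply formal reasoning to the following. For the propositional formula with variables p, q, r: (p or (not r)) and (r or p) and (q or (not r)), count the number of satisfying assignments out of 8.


Evaluate all 8 assignments for p, q, r:
p=0, q=0, r=0: 0
p=0, q=0, r=1: 0
p=0, q=1, r=0: 0
p=0, q=1, r=1: 0
p=1, q=0, r=0: 1
p=1, q=0, r=1: 0
p=1, q=1, r=0: 1
p=1, q=1, r=1: 1
Satisfying count = 3

3


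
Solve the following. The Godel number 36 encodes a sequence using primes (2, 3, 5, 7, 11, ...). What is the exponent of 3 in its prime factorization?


Factorize 36 by dividing by 3 repeatedly.
Division steps: 3 divides 36 exactly 2 time(s).
Exponent of 3 = 2

2


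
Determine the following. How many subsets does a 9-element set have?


The power set of a set with n elements has 2^n elements.
|P(S)| = 2^9 = 512

512


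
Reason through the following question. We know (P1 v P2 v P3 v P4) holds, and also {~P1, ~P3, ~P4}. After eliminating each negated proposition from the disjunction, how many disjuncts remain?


Original disjuncts (4): P1, P2, P3, P4
Negated (eliminate): ~P1, ~P3, ~P4
Remaining disjuncts: P2
Count = 4 - 3 = 1

1


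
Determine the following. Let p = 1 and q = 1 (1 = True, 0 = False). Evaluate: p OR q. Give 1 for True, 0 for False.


p = 1, q = 1
Operation: p OR q
Evaluate: 1 OR 1 = 1

1


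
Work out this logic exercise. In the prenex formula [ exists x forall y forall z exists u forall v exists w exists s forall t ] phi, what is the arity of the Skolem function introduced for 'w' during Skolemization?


Quantifier prefix: exists x forall y forall z exists u forall v exists w exists s forall t
'w' is existentially quantified at position 6.
Universal variables preceding it: y, z, v
Skolem function arity = 3

3


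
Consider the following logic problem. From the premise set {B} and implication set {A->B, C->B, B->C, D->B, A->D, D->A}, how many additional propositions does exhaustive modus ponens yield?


Initial facts: {B}
Apply modus ponens to closure:
  B and B->C  =>  C
Final known: {B, C}
New propositions: {C}
Count = 1

1


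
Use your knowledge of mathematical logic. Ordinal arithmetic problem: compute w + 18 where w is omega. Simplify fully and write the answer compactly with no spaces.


Compute w + 18.
Ordinal + is associative but NOT commutative; for finite n>0, n + w = w but w + n stays w+n.
w + 18 is already in normal form (a successor ordinal beyond w).
Result = w+18

w+18


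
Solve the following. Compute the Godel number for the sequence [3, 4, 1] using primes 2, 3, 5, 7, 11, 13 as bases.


Encode each element as an exponent of the corresponding prime:
  2^3 = 8
  3^4 = 81
  5^1 = 5
Product = 8 * 81 * 5 = 3240

3240


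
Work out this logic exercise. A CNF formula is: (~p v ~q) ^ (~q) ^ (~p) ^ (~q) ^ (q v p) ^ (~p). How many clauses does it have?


A CNF formula is a conjunction of clauses.
Clauses are separated by ^.
Counting the conjuncts: 6 clauses.

6


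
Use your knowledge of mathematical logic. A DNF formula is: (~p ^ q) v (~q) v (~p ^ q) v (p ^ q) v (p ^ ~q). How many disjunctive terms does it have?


A DNF formula is a disjunction of terms (conjunctions).
Terms are separated by v.
Counting the disjuncts: 5 terms.

5


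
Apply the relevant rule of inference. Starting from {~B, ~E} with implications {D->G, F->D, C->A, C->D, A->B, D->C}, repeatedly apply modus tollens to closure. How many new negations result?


Initial negated facts: {~B, ~E}
Apply modus tollens to closure:
  ~B and A->B  =>  ~A
  ~A and C->A  =>  ~C
  ~C and D->C  =>  ~D
  ~D and F->D  =>  ~F
Final negated: {~A, ~B, ~C, ~D, ~E, ~F}
New negations: {~A, ~C, ~D, ~F}
Count = 4

4
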